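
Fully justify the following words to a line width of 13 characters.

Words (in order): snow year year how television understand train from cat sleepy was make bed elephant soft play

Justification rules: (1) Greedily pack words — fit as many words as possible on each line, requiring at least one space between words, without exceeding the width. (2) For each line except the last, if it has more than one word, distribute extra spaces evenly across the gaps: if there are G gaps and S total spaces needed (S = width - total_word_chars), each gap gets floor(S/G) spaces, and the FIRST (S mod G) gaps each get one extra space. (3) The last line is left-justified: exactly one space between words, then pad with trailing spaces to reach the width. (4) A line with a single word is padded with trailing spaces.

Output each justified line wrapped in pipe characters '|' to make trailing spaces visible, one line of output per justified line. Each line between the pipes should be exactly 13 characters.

Line 1: ['snow', 'year'] (min_width=9, slack=4)
Line 2: ['year', 'how'] (min_width=8, slack=5)
Line 3: ['television'] (min_width=10, slack=3)
Line 4: ['understand'] (min_width=10, slack=3)
Line 5: ['train', 'from'] (min_width=10, slack=3)
Line 6: ['cat', 'sleepy'] (min_width=10, slack=3)
Line 7: ['was', 'make', 'bed'] (min_width=12, slack=1)
Line 8: ['elephant', 'soft'] (min_width=13, slack=0)
Line 9: ['play'] (min_width=4, slack=9)

Answer: |snow     year|
|year      how|
|television   |
|understand   |
|train    from|
|cat    sleepy|
|was  make bed|
|elephant soft|
|play         |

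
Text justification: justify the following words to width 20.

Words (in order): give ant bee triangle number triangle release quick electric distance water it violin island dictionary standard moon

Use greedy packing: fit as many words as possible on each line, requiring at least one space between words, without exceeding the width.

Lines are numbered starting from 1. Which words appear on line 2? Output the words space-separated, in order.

Line 1: ['give', 'ant', 'bee'] (min_width=12, slack=8)
Line 2: ['triangle', 'number'] (min_width=15, slack=5)
Line 3: ['triangle', 'release'] (min_width=16, slack=4)
Line 4: ['quick', 'electric'] (min_width=14, slack=6)
Line 5: ['distance', 'water', 'it'] (min_width=17, slack=3)
Line 6: ['violin', 'island'] (min_width=13, slack=7)
Line 7: ['dictionary', 'standard'] (min_width=19, slack=1)
Line 8: ['moon'] (min_width=4, slack=16)

Answer: triangle number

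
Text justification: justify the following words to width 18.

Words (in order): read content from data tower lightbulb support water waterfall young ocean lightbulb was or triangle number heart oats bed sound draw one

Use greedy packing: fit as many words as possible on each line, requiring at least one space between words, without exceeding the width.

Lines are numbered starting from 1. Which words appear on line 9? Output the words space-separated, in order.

Answer: sound draw one

Derivation:
Line 1: ['read', 'content', 'from'] (min_width=17, slack=1)
Line 2: ['data', 'tower'] (min_width=10, slack=8)
Line 3: ['lightbulb', 'support'] (min_width=17, slack=1)
Line 4: ['water', 'waterfall'] (min_width=15, slack=3)
Line 5: ['young', 'ocean'] (min_width=11, slack=7)
Line 6: ['lightbulb', 'was', 'or'] (min_width=16, slack=2)
Line 7: ['triangle', 'number'] (min_width=15, slack=3)
Line 8: ['heart', 'oats', 'bed'] (min_width=14, slack=4)
Line 9: ['sound', 'draw', 'one'] (min_width=14, slack=4)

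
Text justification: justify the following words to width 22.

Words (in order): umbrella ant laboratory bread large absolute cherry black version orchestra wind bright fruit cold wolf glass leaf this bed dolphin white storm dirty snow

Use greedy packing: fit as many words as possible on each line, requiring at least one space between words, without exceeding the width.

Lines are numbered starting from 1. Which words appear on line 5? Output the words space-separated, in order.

Line 1: ['umbrella', 'ant'] (min_width=12, slack=10)
Line 2: ['laboratory', 'bread', 'large'] (min_width=22, slack=0)
Line 3: ['absolute', 'cherry', 'black'] (min_width=21, slack=1)
Line 4: ['version', 'orchestra', 'wind'] (min_width=22, slack=0)
Line 5: ['bright', 'fruit', 'cold', 'wolf'] (min_width=22, slack=0)
Line 6: ['glass', 'leaf', 'this', 'bed'] (min_width=19, slack=3)
Line 7: ['dolphin', 'white', 'storm'] (min_width=19, slack=3)
Line 8: ['dirty', 'snow'] (min_width=10, slack=12)

Answer: bright fruit cold wolf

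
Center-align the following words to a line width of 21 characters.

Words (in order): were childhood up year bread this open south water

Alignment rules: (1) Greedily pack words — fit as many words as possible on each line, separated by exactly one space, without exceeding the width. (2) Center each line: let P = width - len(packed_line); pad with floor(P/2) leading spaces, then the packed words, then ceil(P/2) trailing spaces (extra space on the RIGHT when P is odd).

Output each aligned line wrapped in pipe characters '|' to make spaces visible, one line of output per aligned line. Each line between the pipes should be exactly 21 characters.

Line 1: ['were', 'childhood', 'up'] (min_width=17, slack=4)
Line 2: ['year', 'bread', 'this', 'open'] (min_width=20, slack=1)
Line 3: ['south', 'water'] (min_width=11, slack=10)

Answer: |  were childhood up  |
|year bread this open |
|     south water     |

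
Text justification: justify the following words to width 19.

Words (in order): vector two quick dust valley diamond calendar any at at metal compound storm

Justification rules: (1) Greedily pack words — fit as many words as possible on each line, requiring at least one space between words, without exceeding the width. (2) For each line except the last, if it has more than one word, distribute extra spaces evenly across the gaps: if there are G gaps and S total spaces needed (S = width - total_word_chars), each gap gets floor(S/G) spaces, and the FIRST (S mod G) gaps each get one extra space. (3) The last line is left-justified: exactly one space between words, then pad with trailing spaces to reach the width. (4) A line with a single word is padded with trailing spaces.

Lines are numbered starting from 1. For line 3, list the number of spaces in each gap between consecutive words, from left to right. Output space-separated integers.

Answer: 2 1 1

Derivation:
Line 1: ['vector', 'two', 'quick'] (min_width=16, slack=3)
Line 2: ['dust', 'valley', 'diamond'] (min_width=19, slack=0)
Line 3: ['calendar', 'any', 'at', 'at'] (min_width=18, slack=1)
Line 4: ['metal', 'compound'] (min_width=14, slack=5)
Line 5: ['storm'] (min_width=5, slack=14)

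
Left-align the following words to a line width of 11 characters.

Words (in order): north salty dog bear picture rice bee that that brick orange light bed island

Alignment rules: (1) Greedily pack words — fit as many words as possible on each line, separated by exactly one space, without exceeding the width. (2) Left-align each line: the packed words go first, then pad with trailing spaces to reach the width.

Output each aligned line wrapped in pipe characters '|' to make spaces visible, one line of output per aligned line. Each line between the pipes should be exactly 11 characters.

Answer: |north salty|
|dog bear   |
|picture    |
|rice bee   |
|that that  |
|brick      |
|orange     |
|light bed  |
|island     |

Derivation:
Line 1: ['north', 'salty'] (min_width=11, slack=0)
Line 2: ['dog', 'bear'] (min_width=8, slack=3)
Line 3: ['picture'] (min_width=7, slack=4)
Line 4: ['rice', 'bee'] (min_width=8, slack=3)
Line 5: ['that', 'that'] (min_width=9, slack=2)
Line 6: ['brick'] (min_width=5, slack=6)
Line 7: ['orange'] (min_width=6, slack=5)
Line 8: ['light', 'bed'] (min_width=9, slack=2)
Line 9: ['island'] (min_width=6, slack=5)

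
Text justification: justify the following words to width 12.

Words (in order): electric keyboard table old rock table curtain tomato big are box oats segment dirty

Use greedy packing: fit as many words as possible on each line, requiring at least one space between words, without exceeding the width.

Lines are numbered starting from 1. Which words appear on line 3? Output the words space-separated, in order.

Answer: table old

Derivation:
Line 1: ['electric'] (min_width=8, slack=4)
Line 2: ['keyboard'] (min_width=8, slack=4)
Line 3: ['table', 'old'] (min_width=9, slack=3)
Line 4: ['rock', 'table'] (min_width=10, slack=2)
Line 5: ['curtain'] (min_width=7, slack=5)
Line 6: ['tomato', 'big'] (min_width=10, slack=2)
Line 7: ['are', 'box', 'oats'] (min_width=12, slack=0)
Line 8: ['segment'] (min_width=7, slack=5)
Line 9: ['dirty'] (min_width=5, slack=7)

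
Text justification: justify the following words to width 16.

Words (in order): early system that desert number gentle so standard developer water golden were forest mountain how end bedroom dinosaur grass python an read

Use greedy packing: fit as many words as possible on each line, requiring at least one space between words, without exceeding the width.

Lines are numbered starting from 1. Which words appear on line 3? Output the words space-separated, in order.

Line 1: ['early', 'system'] (min_width=12, slack=4)
Line 2: ['that', 'desert'] (min_width=11, slack=5)
Line 3: ['number', 'gentle', 'so'] (min_width=16, slack=0)
Line 4: ['standard'] (min_width=8, slack=8)
Line 5: ['developer', 'water'] (min_width=15, slack=1)
Line 6: ['golden', 'were'] (min_width=11, slack=5)
Line 7: ['forest', 'mountain'] (min_width=15, slack=1)
Line 8: ['how', 'end', 'bedroom'] (min_width=15, slack=1)
Line 9: ['dinosaur', 'grass'] (min_width=14, slack=2)
Line 10: ['python', 'an', 'read'] (min_width=14, slack=2)

Answer: number gentle so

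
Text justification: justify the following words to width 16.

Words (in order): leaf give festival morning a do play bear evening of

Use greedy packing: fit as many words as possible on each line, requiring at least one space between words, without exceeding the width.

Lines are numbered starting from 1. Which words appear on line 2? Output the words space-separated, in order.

Line 1: ['leaf', 'give'] (min_width=9, slack=7)
Line 2: ['festival', 'morning'] (min_width=16, slack=0)
Line 3: ['a', 'do', 'play', 'bear'] (min_width=14, slack=2)
Line 4: ['evening', 'of'] (min_width=10, slack=6)

Answer: festival morning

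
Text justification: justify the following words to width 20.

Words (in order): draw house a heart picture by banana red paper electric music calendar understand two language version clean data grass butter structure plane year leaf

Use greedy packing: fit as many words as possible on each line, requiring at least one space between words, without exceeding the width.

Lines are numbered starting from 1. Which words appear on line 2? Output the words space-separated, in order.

Line 1: ['draw', 'house', 'a', 'heart'] (min_width=18, slack=2)
Line 2: ['picture', 'by', 'banana'] (min_width=17, slack=3)
Line 3: ['red', 'paper', 'electric'] (min_width=18, slack=2)
Line 4: ['music', 'calendar'] (min_width=14, slack=6)
Line 5: ['understand', 'two'] (min_width=14, slack=6)
Line 6: ['language', 'version'] (min_width=16, slack=4)
Line 7: ['clean', 'data', 'grass'] (min_width=16, slack=4)
Line 8: ['butter', 'structure'] (min_width=16, slack=4)
Line 9: ['plane', 'year', 'leaf'] (min_width=15, slack=5)

Answer: picture by banana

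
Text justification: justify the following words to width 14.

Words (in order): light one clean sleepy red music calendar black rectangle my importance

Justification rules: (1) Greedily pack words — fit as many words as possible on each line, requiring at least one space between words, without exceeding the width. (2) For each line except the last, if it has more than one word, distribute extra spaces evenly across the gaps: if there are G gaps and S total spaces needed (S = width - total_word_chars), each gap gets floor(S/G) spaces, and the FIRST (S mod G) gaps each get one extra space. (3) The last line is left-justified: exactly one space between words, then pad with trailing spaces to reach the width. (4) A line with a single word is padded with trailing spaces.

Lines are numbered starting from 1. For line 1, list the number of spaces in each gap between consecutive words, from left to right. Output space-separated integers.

Line 1: ['light', 'one'] (min_width=9, slack=5)
Line 2: ['clean', 'sleepy'] (min_width=12, slack=2)
Line 3: ['red', 'music'] (min_width=9, slack=5)
Line 4: ['calendar', 'black'] (min_width=14, slack=0)
Line 5: ['rectangle', 'my'] (min_width=12, slack=2)
Line 6: ['importance'] (min_width=10, slack=4)

Answer: 6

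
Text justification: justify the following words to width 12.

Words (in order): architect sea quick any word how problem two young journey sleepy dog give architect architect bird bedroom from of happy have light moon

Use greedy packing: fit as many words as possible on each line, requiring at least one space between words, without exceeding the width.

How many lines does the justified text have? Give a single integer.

Line 1: ['architect'] (min_width=9, slack=3)
Line 2: ['sea', 'quick'] (min_width=9, slack=3)
Line 3: ['any', 'word', 'how'] (min_width=12, slack=0)
Line 4: ['problem', 'two'] (min_width=11, slack=1)
Line 5: ['young'] (min_width=5, slack=7)
Line 6: ['journey'] (min_width=7, slack=5)
Line 7: ['sleepy', 'dog'] (min_width=10, slack=2)
Line 8: ['give'] (min_width=4, slack=8)
Line 9: ['architect'] (min_width=9, slack=3)
Line 10: ['architect'] (min_width=9, slack=3)
Line 11: ['bird', 'bedroom'] (min_width=12, slack=0)
Line 12: ['from', 'of'] (min_width=7, slack=5)
Line 13: ['happy', 'have'] (min_width=10, slack=2)
Line 14: ['light', 'moon'] (min_width=10, slack=2)
Total lines: 14

Answer: 14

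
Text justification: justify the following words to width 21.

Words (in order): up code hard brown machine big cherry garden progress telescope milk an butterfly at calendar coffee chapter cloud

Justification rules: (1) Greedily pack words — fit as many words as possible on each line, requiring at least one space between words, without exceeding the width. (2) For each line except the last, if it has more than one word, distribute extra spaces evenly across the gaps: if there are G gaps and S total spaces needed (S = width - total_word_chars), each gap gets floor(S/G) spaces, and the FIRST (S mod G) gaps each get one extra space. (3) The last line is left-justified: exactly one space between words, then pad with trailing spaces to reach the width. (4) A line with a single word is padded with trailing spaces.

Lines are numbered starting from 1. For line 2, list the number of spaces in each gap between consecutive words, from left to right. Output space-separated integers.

Answer: 3 2

Derivation:
Line 1: ['up', 'code', 'hard', 'brown'] (min_width=18, slack=3)
Line 2: ['machine', 'big', 'cherry'] (min_width=18, slack=3)
Line 3: ['garden', 'progress'] (min_width=15, slack=6)
Line 4: ['telescope', 'milk', 'an'] (min_width=17, slack=4)
Line 5: ['butterfly', 'at', 'calendar'] (min_width=21, slack=0)
Line 6: ['coffee', 'chapter', 'cloud'] (min_width=20, slack=1)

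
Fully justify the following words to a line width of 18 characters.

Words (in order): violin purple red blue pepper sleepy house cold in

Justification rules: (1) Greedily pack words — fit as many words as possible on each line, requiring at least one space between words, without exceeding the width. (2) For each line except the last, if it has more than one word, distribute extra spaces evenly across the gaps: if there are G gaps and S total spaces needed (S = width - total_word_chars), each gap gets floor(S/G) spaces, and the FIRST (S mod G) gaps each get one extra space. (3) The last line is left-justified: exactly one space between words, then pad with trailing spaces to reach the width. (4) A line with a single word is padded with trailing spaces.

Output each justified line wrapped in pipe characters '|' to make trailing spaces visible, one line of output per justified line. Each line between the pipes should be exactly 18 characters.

Line 1: ['violin', 'purple', 'red'] (min_width=17, slack=1)
Line 2: ['blue', 'pepper', 'sleepy'] (min_width=18, slack=0)
Line 3: ['house', 'cold', 'in'] (min_width=13, slack=5)

Answer: |violin  purple red|
|blue pepper sleepy|
|house cold in     |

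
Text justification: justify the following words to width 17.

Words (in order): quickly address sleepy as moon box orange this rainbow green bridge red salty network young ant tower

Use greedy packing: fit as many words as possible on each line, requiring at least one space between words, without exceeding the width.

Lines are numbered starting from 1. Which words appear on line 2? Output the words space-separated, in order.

Answer: sleepy as moon

Derivation:
Line 1: ['quickly', 'address'] (min_width=15, slack=2)
Line 2: ['sleepy', 'as', 'moon'] (min_width=14, slack=3)
Line 3: ['box', 'orange', 'this'] (min_width=15, slack=2)
Line 4: ['rainbow', 'green'] (min_width=13, slack=4)
Line 5: ['bridge', 'red', 'salty'] (min_width=16, slack=1)
Line 6: ['network', 'young', 'ant'] (min_width=17, slack=0)
Line 7: ['tower'] (min_width=5, slack=12)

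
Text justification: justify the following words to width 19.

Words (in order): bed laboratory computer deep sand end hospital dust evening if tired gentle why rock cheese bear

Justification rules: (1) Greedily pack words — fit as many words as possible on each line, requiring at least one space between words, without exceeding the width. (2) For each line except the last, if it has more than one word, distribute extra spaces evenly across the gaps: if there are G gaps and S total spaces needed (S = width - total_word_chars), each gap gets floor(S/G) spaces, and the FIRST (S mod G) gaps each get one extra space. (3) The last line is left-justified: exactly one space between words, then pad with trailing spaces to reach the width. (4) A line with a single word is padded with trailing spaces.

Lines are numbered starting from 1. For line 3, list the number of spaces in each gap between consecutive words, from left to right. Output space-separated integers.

Answer: 2 2

Derivation:
Line 1: ['bed', 'laboratory'] (min_width=14, slack=5)
Line 2: ['computer', 'deep', 'sand'] (min_width=18, slack=1)
Line 3: ['end', 'hospital', 'dust'] (min_width=17, slack=2)
Line 4: ['evening', 'if', 'tired'] (min_width=16, slack=3)
Line 5: ['gentle', 'why', 'rock'] (min_width=15, slack=4)
Line 6: ['cheese', 'bear'] (min_width=11, slack=8)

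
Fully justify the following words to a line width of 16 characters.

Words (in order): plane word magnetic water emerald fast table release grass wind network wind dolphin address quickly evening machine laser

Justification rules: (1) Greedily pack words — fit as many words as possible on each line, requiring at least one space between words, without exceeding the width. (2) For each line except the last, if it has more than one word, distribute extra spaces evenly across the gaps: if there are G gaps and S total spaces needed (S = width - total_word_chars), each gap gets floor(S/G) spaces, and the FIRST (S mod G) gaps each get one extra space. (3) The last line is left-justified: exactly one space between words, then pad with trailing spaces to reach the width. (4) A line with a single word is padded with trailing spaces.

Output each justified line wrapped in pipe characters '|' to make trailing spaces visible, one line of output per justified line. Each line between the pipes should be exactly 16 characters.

Line 1: ['plane', 'word'] (min_width=10, slack=6)
Line 2: ['magnetic', 'water'] (min_width=14, slack=2)
Line 3: ['emerald', 'fast'] (min_width=12, slack=4)
Line 4: ['table', 'release'] (min_width=13, slack=3)
Line 5: ['grass', 'wind'] (min_width=10, slack=6)
Line 6: ['network', 'wind'] (min_width=12, slack=4)
Line 7: ['dolphin', 'address'] (min_width=15, slack=1)
Line 8: ['quickly', 'evening'] (min_width=15, slack=1)
Line 9: ['machine', 'laser'] (min_width=13, slack=3)

Answer: |plane       word|
|magnetic   water|
|emerald     fast|
|table    release|
|grass       wind|
|network     wind|
|dolphin  address|
|quickly  evening|
|machine laser   |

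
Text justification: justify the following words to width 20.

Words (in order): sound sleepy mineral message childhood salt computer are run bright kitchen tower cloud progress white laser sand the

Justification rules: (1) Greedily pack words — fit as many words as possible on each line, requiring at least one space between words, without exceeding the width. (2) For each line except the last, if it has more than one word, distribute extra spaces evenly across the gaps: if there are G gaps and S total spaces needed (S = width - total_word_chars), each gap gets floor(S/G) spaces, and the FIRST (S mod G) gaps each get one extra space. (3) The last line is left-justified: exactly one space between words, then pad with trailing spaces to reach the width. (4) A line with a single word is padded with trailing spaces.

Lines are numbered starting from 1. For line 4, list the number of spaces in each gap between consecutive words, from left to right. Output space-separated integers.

Line 1: ['sound', 'sleepy', 'mineral'] (min_width=20, slack=0)
Line 2: ['message', 'childhood'] (min_width=17, slack=3)
Line 3: ['salt', 'computer', 'are'] (min_width=17, slack=3)
Line 4: ['run', 'bright', 'kitchen'] (min_width=18, slack=2)
Line 5: ['tower', 'cloud', 'progress'] (min_width=20, slack=0)
Line 6: ['white', 'laser', 'sand', 'the'] (min_width=20, slack=0)

Answer: 2 2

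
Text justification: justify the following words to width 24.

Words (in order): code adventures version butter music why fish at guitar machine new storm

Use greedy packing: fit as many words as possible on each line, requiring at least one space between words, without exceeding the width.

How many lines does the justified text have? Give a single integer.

Line 1: ['code', 'adventures', 'version'] (min_width=23, slack=1)
Line 2: ['butter', 'music', 'why', 'fish', 'at'] (min_width=24, slack=0)
Line 3: ['guitar', 'machine', 'new', 'storm'] (min_width=24, slack=0)
Total lines: 3

Answer: 3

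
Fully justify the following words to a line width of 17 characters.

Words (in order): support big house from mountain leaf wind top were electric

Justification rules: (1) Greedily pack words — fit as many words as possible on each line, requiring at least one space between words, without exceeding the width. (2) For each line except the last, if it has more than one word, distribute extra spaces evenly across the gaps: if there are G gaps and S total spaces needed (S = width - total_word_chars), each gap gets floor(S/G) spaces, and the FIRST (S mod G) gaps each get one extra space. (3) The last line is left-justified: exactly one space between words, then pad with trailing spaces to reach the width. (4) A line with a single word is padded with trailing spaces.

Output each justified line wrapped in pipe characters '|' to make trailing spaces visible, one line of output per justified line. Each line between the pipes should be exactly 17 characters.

Answer: |support big house|
|from     mountain|
|leaf   wind   top|
|were electric    |

Derivation:
Line 1: ['support', 'big', 'house'] (min_width=17, slack=0)
Line 2: ['from', 'mountain'] (min_width=13, slack=4)
Line 3: ['leaf', 'wind', 'top'] (min_width=13, slack=4)
Line 4: ['were', 'electric'] (min_width=13, slack=4)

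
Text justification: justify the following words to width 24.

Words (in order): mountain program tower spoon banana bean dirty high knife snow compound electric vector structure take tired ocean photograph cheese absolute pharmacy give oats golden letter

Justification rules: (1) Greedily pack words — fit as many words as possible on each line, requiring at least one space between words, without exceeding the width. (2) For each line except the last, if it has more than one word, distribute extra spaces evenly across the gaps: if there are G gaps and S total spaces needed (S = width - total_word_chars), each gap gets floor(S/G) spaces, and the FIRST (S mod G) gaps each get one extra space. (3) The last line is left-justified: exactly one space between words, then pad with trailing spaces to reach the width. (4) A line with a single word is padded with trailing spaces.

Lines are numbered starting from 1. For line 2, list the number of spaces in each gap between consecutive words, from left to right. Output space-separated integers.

Line 1: ['mountain', 'program', 'tower'] (min_width=22, slack=2)
Line 2: ['spoon', 'banana', 'bean', 'dirty'] (min_width=23, slack=1)
Line 3: ['high', 'knife', 'snow', 'compound'] (min_width=24, slack=0)
Line 4: ['electric', 'vector'] (min_width=15, slack=9)
Line 5: ['structure', 'take', 'tired'] (min_width=20, slack=4)
Line 6: ['ocean', 'photograph', 'cheese'] (min_width=23, slack=1)
Line 7: ['absolute', 'pharmacy', 'give'] (min_width=22, slack=2)
Line 8: ['oats', 'golden', 'letter'] (min_width=18, slack=6)

Answer: 2 1 1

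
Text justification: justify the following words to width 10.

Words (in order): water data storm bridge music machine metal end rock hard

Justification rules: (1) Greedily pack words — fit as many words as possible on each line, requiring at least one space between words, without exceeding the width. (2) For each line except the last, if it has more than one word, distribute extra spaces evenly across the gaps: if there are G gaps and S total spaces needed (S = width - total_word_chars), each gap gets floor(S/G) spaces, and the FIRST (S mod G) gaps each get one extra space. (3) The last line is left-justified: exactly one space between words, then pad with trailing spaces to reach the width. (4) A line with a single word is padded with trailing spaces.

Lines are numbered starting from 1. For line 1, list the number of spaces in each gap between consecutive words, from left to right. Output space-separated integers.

Line 1: ['water', 'data'] (min_width=10, slack=0)
Line 2: ['storm'] (min_width=5, slack=5)
Line 3: ['bridge'] (min_width=6, slack=4)
Line 4: ['music'] (min_width=5, slack=5)
Line 5: ['machine'] (min_width=7, slack=3)
Line 6: ['metal', 'end'] (min_width=9, slack=1)
Line 7: ['rock', 'hard'] (min_width=9, slack=1)

Answer: 1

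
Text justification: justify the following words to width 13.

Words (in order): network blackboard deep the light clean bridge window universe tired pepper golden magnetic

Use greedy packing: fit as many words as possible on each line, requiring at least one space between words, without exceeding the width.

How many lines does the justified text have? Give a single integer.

Answer: 9

Derivation:
Line 1: ['network'] (min_width=7, slack=6)
Line 2: ['blackboard'] (min_width=10, slack=3)
Line 3: ['deep', 'the'] (min_width=8, slack=5)
Line 4: ['light', 'clean'] (min_width=11, slack=2)
Line 5: ['bridge', 'window'] (min_width=13, slack=0)
Line 6: ['universe'] (min_width=8, slack=5)
Line 7: ['tired', 'pepper'] (min_width=12, slack=1)
Line 8: ['golden'] (min_width=6, slack=7)
Line 9: ['magnetic'] (min_width=8, slack=5)
Total lines: 9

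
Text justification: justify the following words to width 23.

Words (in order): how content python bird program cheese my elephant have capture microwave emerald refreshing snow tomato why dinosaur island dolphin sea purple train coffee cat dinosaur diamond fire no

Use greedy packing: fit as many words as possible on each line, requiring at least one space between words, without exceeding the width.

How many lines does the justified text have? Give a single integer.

Answer: 10

Derivation:
Line 1: ['how', 'content', 'python', 'bird'] (min_width=23, slack=0)
Line 2: ['program', 'cheese', 'my'] (min_width=17, slack=6)
Line 3: ['elephant', 'have', 'capture'] (min_width=21, slack=2)
Line 4: ['microwave', 'emerald'] (min_width=17, slack=6)
Line 5: ['refreshing', 'snow', 'tomato'] (min_width=22, slack=1)
Line 6: ['why', 'dinosaur', 'island'] (min_width=19, slack=4)
Line 7: ['dolphin', 'sea', 'purple'] (min_width=18, slack=5)
Line 8: ['train', 'coffee', 'cat'] (min_width=16, slack=7)
Line 9: ['dinosaur', 'diamond', 'fire'] (min_width=21, slack=2)
Line 10: ['no'] (min_width=2, slack=21)
Total lines: 10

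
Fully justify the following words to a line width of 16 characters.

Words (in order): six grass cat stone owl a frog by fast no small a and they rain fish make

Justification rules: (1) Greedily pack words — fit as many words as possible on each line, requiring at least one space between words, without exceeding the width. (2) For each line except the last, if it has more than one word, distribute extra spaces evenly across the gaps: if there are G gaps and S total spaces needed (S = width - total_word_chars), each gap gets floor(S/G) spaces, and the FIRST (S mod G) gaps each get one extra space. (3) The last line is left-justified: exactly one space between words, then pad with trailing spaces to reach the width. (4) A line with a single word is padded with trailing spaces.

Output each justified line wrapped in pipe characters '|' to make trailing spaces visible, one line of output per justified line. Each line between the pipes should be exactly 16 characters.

Line 1: ['six', 'grass', 'cat'] (min_width=13, slack=3)
Line 2: ['stone', 'owl', 'a', 'frog'] (min_width=16, slack=0)
Line 3: ['by', 'fast', 'no', 'small'] (min_width=16, slack=0)
Line 4: ['a', 'and', 'they', 'rain'] (min_width=15, slack=1)
Line 5: ['fish', 'make'] (min_width=9, slack=7)

Answer: |six   grass  cat|
|stone owl a frog|
|by fast no small|
|a  and they rain|
|fish make       |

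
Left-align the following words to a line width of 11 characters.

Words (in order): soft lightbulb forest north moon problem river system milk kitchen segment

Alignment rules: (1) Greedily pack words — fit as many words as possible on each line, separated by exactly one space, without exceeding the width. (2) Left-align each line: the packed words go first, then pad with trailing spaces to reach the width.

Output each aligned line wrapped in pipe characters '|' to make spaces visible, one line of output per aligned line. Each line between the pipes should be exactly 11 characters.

Line 1: ['soft'] (min_width=4, slack=7)
Line 2: ['lightbulb'] (min_width=9, slack=2)
Line 3: ['forest'] (min_width=6, slack=5)
Line 4: ['north', 'moon'] (min_width=10, slack=1)
Line 5: ['problem'] (min_width=7, slack=4)
Line 6: ['river'] (min_width=5, slack=6)
Line 7: ['system', 'milk'] (min_width=11, slack=0)
Line 8: ['kitchen'] (min_width=7, slack=4)
Line 9: ['segment'] (min_width=7, slack=4)

Answer: |soft       |
|lightbulb  |
|forest     |
|north moon |
|problem    |
|river      |
|system milk|
|kitchen    |
|segment    |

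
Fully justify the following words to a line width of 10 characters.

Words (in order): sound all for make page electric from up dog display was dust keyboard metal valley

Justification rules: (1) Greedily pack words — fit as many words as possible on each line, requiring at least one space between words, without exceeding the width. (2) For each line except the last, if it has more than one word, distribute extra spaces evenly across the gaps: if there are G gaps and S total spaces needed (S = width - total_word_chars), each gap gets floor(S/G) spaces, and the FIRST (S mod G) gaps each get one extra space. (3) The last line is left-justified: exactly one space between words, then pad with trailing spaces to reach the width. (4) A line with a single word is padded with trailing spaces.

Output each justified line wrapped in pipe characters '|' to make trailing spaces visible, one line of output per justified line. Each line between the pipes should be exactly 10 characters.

Answer: |sound  all|
|for   make|
|page      |
|electric  |
|from    up|
|dog       |
|display   |
|was   dust|
|keyboard  |
|metal     |
|valley    |

Derivation:
Line 1: ['sound', 'all'] (min_width=9, slack=1)
Line 2: ['for', 'make'] (min_width=8, slack=2)
Line 3: ['page'] (min_width=4, slack=6)
Line 4: ['electric'] (min_width=8, slack=2)
Line 5: ['from', 'up'] (min_width=7, slack=3)
Line 6: ['dog'] (min_width=3, slack=7)
Line 7: ['display'] (min_width=7, slack=3)
Line 8: ['was', 'dust'] (min_width=8, slack=2)
Line 9: ['keyboard'] (min_width=8, slack=2)
Line 10: ['metal'] (min_width=5, slack=5)
Line 11: ['valley'] (min_width=6, slack=4)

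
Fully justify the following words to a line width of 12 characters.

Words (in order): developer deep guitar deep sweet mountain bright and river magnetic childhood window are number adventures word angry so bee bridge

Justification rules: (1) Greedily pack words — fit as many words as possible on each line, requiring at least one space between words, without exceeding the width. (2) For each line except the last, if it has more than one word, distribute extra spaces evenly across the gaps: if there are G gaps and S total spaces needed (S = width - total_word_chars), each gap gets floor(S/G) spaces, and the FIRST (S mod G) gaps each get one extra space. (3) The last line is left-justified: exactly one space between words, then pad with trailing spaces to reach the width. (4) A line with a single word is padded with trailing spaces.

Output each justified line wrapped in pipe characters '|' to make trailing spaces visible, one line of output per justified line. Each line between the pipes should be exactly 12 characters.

Line 1: ['developer'] (min_width=9, slack=3)
Line 2: ['deep', 'guitar'] (min_width=11, slack=1)
Line 3: ['deep', 'sweet'] (min_width=10, slack=2)
Line 4: ['mountain'] (min_width=8, slack=4)
Line 5: ['bright', 'and'] (min_width=10, slack=2)
Line 6: ['river'] (min_width=5, slack=7)
Line 7: ['magnetic'] (min_width=8, slack=4)
Line 8: ['childhood'] (min_width=9, slack=3)
Line 9: ['window', 'are'] (min_width=10, slack=2)
Line 10: ['number'] (min_width=6, slack=6)
Line 11: ['adventures'] (min_width=10, slack=2)
Line 12: ['word', 'angry'] (min_width=10, slack=2)
Line 13: ['so', 'bee'] (min_width=6, slack=6)
Line 14: ['bridge'] (min_width=6, slack=6)

Answer: |developer   |
|deep  guitar|
|deep   sweet|
|mountain    |
|bright   and|
|river       |
|magnetic    |
|childhood   |
|window   are|
|number      |
|adventures  |
|word   angry|
|so       bee|
|bridge      |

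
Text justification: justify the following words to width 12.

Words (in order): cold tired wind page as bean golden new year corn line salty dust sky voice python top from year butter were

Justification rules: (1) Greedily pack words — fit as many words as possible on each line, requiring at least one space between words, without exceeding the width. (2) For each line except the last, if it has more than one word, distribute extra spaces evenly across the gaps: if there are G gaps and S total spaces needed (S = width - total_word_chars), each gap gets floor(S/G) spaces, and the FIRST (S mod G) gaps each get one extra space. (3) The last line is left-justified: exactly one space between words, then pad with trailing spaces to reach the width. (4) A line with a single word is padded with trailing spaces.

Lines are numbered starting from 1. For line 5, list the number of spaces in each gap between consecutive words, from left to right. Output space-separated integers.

Line 1: ['cold', 'tired'] (min_width=10, slack=2)
Line 2: ['wind', 'page', 'as'] (min_width=12, slack=0)
Line 3: ['bean', 'golden'] (min_width=11, slack=1)
Line 4: ['new', 'year'] (min_width=8, slack=4)
Line 5: ['corn', 'line'] (min_width=9, slack=3)
Line 6: ['salty', 'dust'] (min_width=10, slack=2)
Line 7: ['sky', 'voice'] (min_width=9, slack=3)
Line 8: ['python', 'top'] (min_width=10, slack=2)
Line 9: ['from', 'year'] (min_width=9, slack=3)
Line 10: ['butter', 'were'] (min_width=11, slack=1)

Answer: 4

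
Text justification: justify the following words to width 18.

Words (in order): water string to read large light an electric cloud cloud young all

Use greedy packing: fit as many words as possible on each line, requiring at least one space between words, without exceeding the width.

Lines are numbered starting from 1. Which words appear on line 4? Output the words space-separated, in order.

Answer: cloud young all

Derivation:
Line 1: ['water', 'string', 'to'] (min_width=15, slack=3)
Line 2: ['read', 'large', 'light'] (min_width=16, slack=2)
Line 3: ['an', 'electric', 'cloud'] (min_width=17, slack=1)
Line 4: ['cloud', 'young', 'all'] (min_width=15, slack=3)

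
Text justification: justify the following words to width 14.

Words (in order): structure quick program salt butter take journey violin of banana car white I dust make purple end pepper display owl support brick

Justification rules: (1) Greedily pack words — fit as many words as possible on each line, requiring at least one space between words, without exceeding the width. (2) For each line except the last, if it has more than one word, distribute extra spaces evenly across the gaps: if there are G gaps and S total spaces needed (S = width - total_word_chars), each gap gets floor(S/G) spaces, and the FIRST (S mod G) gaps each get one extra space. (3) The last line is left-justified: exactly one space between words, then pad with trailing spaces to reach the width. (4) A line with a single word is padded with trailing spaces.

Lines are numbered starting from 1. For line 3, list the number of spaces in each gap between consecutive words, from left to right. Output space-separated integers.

Line 1: ['structure'] (min_width=9, slack=5)
Line 2: ['quick', 'program'] (min_width=13, slack=1)
Line 3: ['salt', 'butter'] (min_width=11, slack=3)
Line 4: ['take', 'journey'] (min_width=12, slack=2)
Line 5: ['violin', 'of'] (min_width=9, slack=5)
Line 6: ['banana', 'car'] (min_width=10, slack=4)
Line 7: ['white', 'I', 'dust'] (min_width=12, slack=2)
Line 8: ['make', 'purple'] (min_width=11, slack=3)
Line 9: ['end', 'pepper'] (min_width=10, slack=4)
Line 10: ['display', 'owl'] (min_width=11, slack=3)
Line 11: ['support', 'brick'] (min_width=13, slack=1)

Answer: 4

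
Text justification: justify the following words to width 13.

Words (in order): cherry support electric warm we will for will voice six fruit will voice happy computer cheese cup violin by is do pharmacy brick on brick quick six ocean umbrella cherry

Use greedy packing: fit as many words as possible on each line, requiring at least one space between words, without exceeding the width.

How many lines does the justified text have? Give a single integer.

Answer: 17

Derivation:
Line 1: ['cherry'] (min_width=6, slack=7)
Line 2: ['support'] (min_width=7, slack=6)
Line 3: ['electric', 'warm'] (min_width=13, slack=0)
Line 4: ['we', 'will', 'for'] (min_width=11, slack=2)
Line 5: ['will', 'voice'] (min_width=10, slack=3)
Line 6: ['six', 'fruit'] (min_width=9, slack=4)
Line 7: ['will', 'voice'] (min_width=10, slack=3)
Line 8: ['happy'] (min_width=5, slack=8)
Line 9: ['computer'] (min_width=8, slack=5)
Line 10: ['cheese', 'cup'] (min_width=10, slack=3)
Line 11: ['violin', 'by', 'is'] (min_width=12, slack=1)
Line 12: ['do', 'pharmacy'] (min_width=11, slack=2)
Line 13: ['brick', 'on'] (min_width=8, slack=5)
Line 14: ['brick', 'quick'] (min_width=11, slack=2)
Line 15: ['six', 'ocean'] (min_width=9, slack=4)
Line 16: ['umbrella'] (min_width=8, slack=5)
Line 17: ['cherry'] (min_width=6, slack=7)
Total lines: 17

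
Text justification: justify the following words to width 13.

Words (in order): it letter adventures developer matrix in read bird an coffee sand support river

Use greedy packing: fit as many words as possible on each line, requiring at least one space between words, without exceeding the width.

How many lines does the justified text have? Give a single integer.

Line 1: ['it', 'letter'] (min_width=9, slack=4)
Line 2: ['adventures'] (min_width=10, slack=3)
Line 3: ['developer'] (min_width=9, slack=4)
Line 4: ['matrix', 'in'] (min_width=9, slack=4)
Line 5: ['read', 'bird', 'an'] (min_width=12, slack=1)
Line 6: ['coffee', 'sand'] (min_width=11, slack=2)
Line 7: ['support', 'river'] (min_width=13, slack=0)
Total lines: 7

Answer: 7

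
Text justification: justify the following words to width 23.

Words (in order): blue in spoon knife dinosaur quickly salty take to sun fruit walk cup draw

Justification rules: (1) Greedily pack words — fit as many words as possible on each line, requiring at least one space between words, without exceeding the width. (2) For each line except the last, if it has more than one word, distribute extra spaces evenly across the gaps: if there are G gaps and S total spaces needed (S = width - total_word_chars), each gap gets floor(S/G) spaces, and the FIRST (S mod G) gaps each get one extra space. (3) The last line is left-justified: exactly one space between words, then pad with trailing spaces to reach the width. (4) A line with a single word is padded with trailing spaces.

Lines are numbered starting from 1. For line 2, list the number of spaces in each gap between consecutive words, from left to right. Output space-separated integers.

Answer: 2 1

Derivation:
Line 1: ['blue', 'in', 'spoon', 'knife'] (min_width=19, slack=4)
Line 2: ['dinosaur', 'quickly', 'salty'] (min_width=22, slack=1)
Line 3: ['take', 'to', 'sun', 'fruit', 'walk'] (min_width=22, slack=1)
Line 4: ['cup', 'draw'] (min_width=8, slack=15)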